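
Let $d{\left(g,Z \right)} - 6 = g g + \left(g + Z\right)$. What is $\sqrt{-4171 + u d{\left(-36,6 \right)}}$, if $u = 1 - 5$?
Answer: $i \sqrt{9259} \approx 96.224 i$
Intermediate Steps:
$u = -4$ ($u = 1 - 5 = -4$)
$d{\left(g,Z \right)} = 6 + Z + g + g^{2}$ ($d{\left(g,Z \right)} = 6 + \left(g g + \left(g + Z\right)\right) = 6 + \left(g^{2} + \left(Z + g\right)\right) = 6 + \left(Z + g + g^{2}\right) = 6 + Z + g + g^{2}$)
$\sqrt{-4171 + u d{\left(-36,6 \right)}} = \sqrt{-4171 - 4 \left(6 + 6 - 36 + \left(-36\right)^{2}\right)} = \sqrt{-4171 - 4 \left(6 + 6 - 36 + 1296\right)} = \sqrt{-4171 - 5088} = \sqrt{-9259} = i \sqrt{9259}$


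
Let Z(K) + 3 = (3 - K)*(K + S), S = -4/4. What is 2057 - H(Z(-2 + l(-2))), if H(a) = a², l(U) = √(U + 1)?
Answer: 1832 + 272*I ≈ 1832.0 + 272.0*I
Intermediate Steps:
S = -1 (S = -4*¼ = -1)
l(U) = √(1 + U)
Z(K) = -3 + (-1 + K)*(3 - K) (Z(K) = -3 + (3 - K)*(K - 1) = -3 + (3 - K)*(-1 + K) = -3 + (-1 + K)*(3 - K))
2057 - H(Z(-2 + l(-2))) = 2057 - (-6 - (-2 + √(1 - 2))² + 4*(-2 + √(1 - 2)))² = 2057 - (-6 - (-2 + √(-1))² + 4*(-2 + √(-1)))² = 2057 - (-6 - (-2 + I)² + 4*(-2 + I))² = 2057 - (-6 - (-2 + I)² + (-8 + 4*I))² = 2057 - (-14 - (-2 + I)² + 4*I)²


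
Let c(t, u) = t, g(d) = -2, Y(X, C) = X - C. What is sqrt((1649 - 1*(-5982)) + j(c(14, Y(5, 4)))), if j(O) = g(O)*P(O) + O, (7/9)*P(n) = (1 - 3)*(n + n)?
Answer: sqrt(7789) ≈ 88.255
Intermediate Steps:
P(n) = -36*n/7 (P(n) = 9*((1 - 3)*(n + n))/7 = 9*(-4*n)/7 = -36*n/7)
j(O) = 79*O/7 (j(O) = -(-72)*O/7 + O = 72*O/7 + O = 79*O/7)
sqrt((1649 - 1*(-5982)) + j(c(14, Y(5, 4)))) = sqrt((1649 - 1*(-5982)) + (79/7)*14) = sqrt((1649 + 5982) + 158) = sqrt(7631 + 158) = sqrt(7789)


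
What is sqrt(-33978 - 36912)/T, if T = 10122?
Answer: I*sqrt(70890)/10122 ≈ 0.026304*I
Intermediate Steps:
sqrt(-33978 - 36912)/T = sqrt(-33978 - 36912)/10122 = sqrt(-70890)*(1/10122) = (I*sqrt(70890))*(1/10122) = I*sqrt(70890)/10122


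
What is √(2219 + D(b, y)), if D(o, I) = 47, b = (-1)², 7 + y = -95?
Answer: √2266 ≈ 47.603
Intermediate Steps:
y = -102 (y = -7 - 95 = -102)
b = 1
√(2219 + D(b, y)) = √(2219 + 47) = √2266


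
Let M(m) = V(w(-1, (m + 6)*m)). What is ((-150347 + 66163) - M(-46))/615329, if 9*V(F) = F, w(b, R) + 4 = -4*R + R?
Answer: -752132/5537961 ≈ -0.13581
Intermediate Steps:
w(b, R) = -4 - 3*R (w(b, R) = -4 + (-4*R + R) = -4 - 3*R)
V(F) = F/9
M(m) = -4/9 - m*(6 + m)/3 (M(m) = (-4 - 3*(m + 6)*m)/9 = (-4 - 3*(6 + m)*m)/9 = (-4 - 3*m*(6 + m))/9 = -4/9 - m*(6 + m)/3)
((-150347 + 66163) - M(-46))/615329 = ((-150347 + 66163) - (-4/9 - ⅓*(-46)*(6 - 46)))/615329 = (-84184 - (-4/9 - ⅓*(-46)*(-40)))*(1/615329) = (-84184 - (-4/9 - 1840/3))*(1/615329) = (-84184 - 1*(-5524/9))*(1/615329) = (-84184 + 5524/9)*(1/615329) = -752132/9*1/615329 = -752132/5537961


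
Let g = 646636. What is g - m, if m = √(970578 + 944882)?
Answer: 646636 - 2*√478865 ≈ 6.4525e+5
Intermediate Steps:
m = 2*√478865 (m = √1915460 = 2*√478865 ≈ 1384.0)
g - m = 646636 - 2*√478865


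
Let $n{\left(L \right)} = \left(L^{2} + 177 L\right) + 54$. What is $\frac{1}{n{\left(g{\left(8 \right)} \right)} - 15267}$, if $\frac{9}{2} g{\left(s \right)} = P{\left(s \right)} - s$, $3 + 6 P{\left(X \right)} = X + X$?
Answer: $- \frac{729}{11256317} \approx -6.4764 \cdot 10^{-5}$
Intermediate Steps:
$P{\left(X \right)} = - \frac{1}{2} + \frac{X}{3}$ ($P{\left(X \right)} = - \frac{1}{2} + \frac{X + X}{6} = - \frac{1}{2} + \frac{2 X}{6} = - \frac{1}{2} + \frac{X}{3}$)
$g{\left(s \right)} = - \frac{1}{9} - \frac{4 s}{27}$ ($g{\left(s \right)} = \frac{2 \left(\left(- \frac{1}{2} + \frac{s}{3}\right) - s\right)}{9} = \frac{2 \left(- \frac{1}{2} - \frac{2 s}{3}\right)}{9} = - \frac{1}{9} - \frac{4 s}{27}$)
$n{\left(L \right)} = 54 + L^{2} + 177 L$
$\frac{1}{n{\left(g{\left(8 \right)} \right)} - 15267} = \frac{1}{\left(54 + \left(- \frac{1}{9} - \frac{32}{27}\right)^{2} + 177 \left(- \frac{1}{9} - \frac{32}{27}\right)\right) - 15267} = \frac{1}{\left(54 + \left(- \frac{35}{27}\right)^{2} + 177 \left(- \frac{35}{27}\right)\right) - 15267} = \frac{1}{\left(54 + \frac{1225}{729} - \frac{2065}{9}\right) - 15267} = \frac{1}{- \frac{126674}{729} - 15267} = \frac{1}{- \frac{11256317}{729}} = - \frac{729}{11256317}$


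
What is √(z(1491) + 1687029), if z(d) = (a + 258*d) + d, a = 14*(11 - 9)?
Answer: √2073226 ≈ 1439.9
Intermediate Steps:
a = 28 (a = 14*2 = 28)
z(d) = 28 + 259*d (z(d) = (28 + 258*d) + d = 28 + 259*d)
√(z(1491) + 1687029) = √((28 + 259*1491) + 1687029) = √((28 + 386169) + 1687029) = √(386197 + 1687029) = √2073226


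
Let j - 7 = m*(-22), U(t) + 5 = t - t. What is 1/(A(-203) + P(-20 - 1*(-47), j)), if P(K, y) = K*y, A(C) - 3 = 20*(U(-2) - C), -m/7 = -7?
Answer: -1/24954 ≈ -4.0074e-5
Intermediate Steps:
U(t) = -5 (U(t) = -5 + (t - t) = -5 + 0 = -5)
m = 49 (m = -7*(-7) = 49)
A(C) = -97 - 20*C (A(C) = 3 + 20*(-5 - C) = 3 + (-100 - 20*C) = -97 - 20*C)
j = -1071 (j = 7 + 49*(-22) = 7 - 1078 = -1071)
1/(A(-203) + P(-20 - 1*(-47), j)) = 1/((-97 - 20*(-203)) + (-20 - 1*(-47))*(-1071)) = 1/((-97 + 4060) + (-20 + 47)*(-1071)) = 1/(3963 + 27*(-1071)) = 1/(3963 - 28917) = 1/(-24954) = -1/24954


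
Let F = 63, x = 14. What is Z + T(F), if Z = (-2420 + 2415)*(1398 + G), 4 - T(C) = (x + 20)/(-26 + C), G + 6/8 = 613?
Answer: -1487129/148 ≈ -10048.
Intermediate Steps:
G = 2449/4 (G = -¾ + 613 = 2449/4 ≈ 612.25)
T(C) = 4 - 34/(-26 + C) (T(C) = 4 - (14 + 20)/(-26 + C) = 4 - 34/(-26 + C))
Z = -40205/4 (Z = (-2420 + 2415)*(1398 + 2449/4) = -5*8041/4 = -40205/4 ≈ -10051.)
Z + T(F) = -40205/4 + 2*(-69 + 2*63)/(-26 + 63) = -40205/4 + 2*(-69 + 126)/37 = -40205/4 + 2*(1/37)*57 = -40205/4 + 114/37 = -1487129/148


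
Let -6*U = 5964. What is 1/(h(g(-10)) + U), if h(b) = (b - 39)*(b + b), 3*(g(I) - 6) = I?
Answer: -9/10690 ≈ -0.00084191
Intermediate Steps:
g(I) = 6 + I/3
U = -994 (U = -1/6*5964 = -994)
h(b) = 2*b*(-39 + b) (h(b) = (-39 + b)*(2*b) = 2*b*(-39 + b))
1/(h(g(-10)) + U) = 1/(2*(6 + (1/3)*(-10))*(-39 + (6 + (1/3)*(-10))) - 994) = 1/(2*(6 - 10/3)*(-39 + (6 - 10/3)) - 994) = 1/(2*(8/3)*(-39 + 8/3) - 994) = 1/(2*(8/3)*(-109/3) - 994) = 1/(-1744/9 - 994) = 1/(-10690/9) = -9/10690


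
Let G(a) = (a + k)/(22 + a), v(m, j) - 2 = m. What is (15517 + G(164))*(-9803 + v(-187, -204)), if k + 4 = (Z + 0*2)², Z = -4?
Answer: -14414371972/93 ≈ -1.5499e+8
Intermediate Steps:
v(m, j) = 2 + m
k = 12 (k = -4 + (-4 + 0*2)² = -4 + (-4 + 0)² = -4 + (-4)² = -4 + 16 = 12)
G(a) = (12 + a)/(22 + a) (G(a) = (a + 12)/(22 + a) = (12 + a)/(22 + a))
(15517 + G(164))*(-9803 + v(-187, -204)) = (15517 + (12 + 164)/(22 + 164))*(-9803 + (2 - 187)) = (15517 + 176/186)*(-9803 - 185) = (15517 + (1/186)*176)*(-9988) = (15517 + 88/93)*(-9988) = (1443169/93)*(-9988) = -14414371972/93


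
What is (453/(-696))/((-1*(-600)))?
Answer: -151/139200 ≈ -0.0010848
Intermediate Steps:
(453/(-696))/((-1*(-600))) = (453*(-1/696))/600 = -151/232*1/600 = -151/139200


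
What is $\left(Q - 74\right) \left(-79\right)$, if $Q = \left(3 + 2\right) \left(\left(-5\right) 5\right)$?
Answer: $15721$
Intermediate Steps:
$Q = -125$ ($Q = 5 \left(-25\right) = -125$)
$\left(Q - 74\right) \left(-79\right) = \left(-125 - 74\right) \left(-79\right) = \left(-199\right) \left(-79\right) = 15721$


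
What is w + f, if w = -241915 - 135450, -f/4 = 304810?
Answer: -1596605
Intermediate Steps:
f = -1219240 (f = -4*304810 = -1219240)
w = -377365
w + f = -377365 - 1219240 = -1596605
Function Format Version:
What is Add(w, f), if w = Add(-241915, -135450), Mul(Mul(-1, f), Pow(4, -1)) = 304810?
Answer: -1596605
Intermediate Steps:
f = -1219240 (f = Mul(-4, 304810) = -1219240)
w = -377365
Add(w, f) = Add(-377365, -1219240) = -1596605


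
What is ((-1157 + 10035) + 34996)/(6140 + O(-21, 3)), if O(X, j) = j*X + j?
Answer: 21937/3040 ≈ 7.2161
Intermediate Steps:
O(X, j) = j + X*j (O(X, j) = X*j + j = j + X*j)
((-1157 + 10035) + 34996)/(6140 + O(-21, 3)) = ((-1157 + 10035) + 34996)/(6140 + 3*(1 - 21)) = (8878 + 34996)/(6140 + 3*(-20)) = 43874/(6140 - 60) = 43874/6080 = 43874*(1/6080) = 21937/3040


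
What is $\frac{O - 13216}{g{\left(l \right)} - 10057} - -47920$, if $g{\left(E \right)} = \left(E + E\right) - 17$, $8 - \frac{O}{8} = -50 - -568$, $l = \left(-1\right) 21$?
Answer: $\frac{121194004}{2529} \approx 47922.0$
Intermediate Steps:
$l = -21$
$O = -4080$ ($O = 64 - 8 \left(-50 - -568\right) = 64 - 8 \left(-50 + 568\right) = 64 - 4144 = -4080$)
$g{\left(E \right)} = -17 + 2 E$ ($g{\left(E \right)} = 2 E - 17 = -17 + 2 E$)
$\frac{O - 13216}{g{\left(l \right)} - 10057} - -47920 = \frac{-4080 - 13216}{\left(-17 + 2 \left(-21\right)\right) - 10057} - -47920 = - \frac{17296}{\left(-17 - 42\right) - 10057} + 47920 = - \frac{17296}{-59 - 10057} + 47920 = - \frac{17296}{-10116} + 47920 = \left(-17296\right) \left(- \frac{1}{10116}\right) + 47920 = \frac{4324}{2529} + 47920 = \frac{121194004}{2529}$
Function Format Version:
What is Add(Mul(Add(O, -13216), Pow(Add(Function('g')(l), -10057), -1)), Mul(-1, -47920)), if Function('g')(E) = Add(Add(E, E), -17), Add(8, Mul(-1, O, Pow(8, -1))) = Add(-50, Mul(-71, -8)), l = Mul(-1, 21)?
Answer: Rational(121194004, 2529) ≈ 47922.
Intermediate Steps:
l = -21
O = -4080 (O = Add(64, Mul(-8, Add(-50, Mul(-71, -8)))) = Add(64, Mul(-8, Add(-50, 568))) = Add(64, Mul(-8, 518)) = Add(64, -4144) = -4080)
Function('g')(E) = Add(-17, Mul(2, E)) (Function('g')(E) = Add(Mul(2, E), -17) = Add(-17, Mul(2, E)))
Add(Mul(Add(O, -13216), Pow(Add(Function('g')(l), -10057), -1)), Mul(-1, -47920)) = Add(Mul(Add(-4080, -13216), Pow(Add(Add(-17, Mul(2, -21)), -10057), -1)), Mul(-1, -47920)) = Add(Mul(-17296, Pow(Add(Add(-17, -42), -10057), -1)), 47920) = Add(Mul(-17296, Pow(Add(-59, -10057), -1)), 47920) = Add(Mul(-17296, Pow(-10116, -1)), 47920) = Add(Mul(-17296, Rational(-1, 10116)), 47920) = Add(Rational(4324, 2529), 47920) = Rational(121194004, 2529)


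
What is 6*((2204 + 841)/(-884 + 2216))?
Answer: 1015/74 ≈ 13.716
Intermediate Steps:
6*((2204 + 841)/(-884 + 2216)) = 6*(3045/1332) = 6*(3045*(1/1332)) = 6*(1015/444) = 1015/74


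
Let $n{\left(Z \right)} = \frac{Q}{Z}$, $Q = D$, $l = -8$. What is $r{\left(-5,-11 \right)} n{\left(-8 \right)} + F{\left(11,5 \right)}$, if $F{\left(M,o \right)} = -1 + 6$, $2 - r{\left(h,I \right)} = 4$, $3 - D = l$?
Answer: $\frac{31}{4} \approx 7.75$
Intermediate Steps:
$D = 11$ ($D = 3 - -8 = 3 + 8 = 11$)
$Q = 11$
$r{\left(h,I \right)} = -2$ ($r{\left(h,I \right)} = 2 - 4 = -2$)
$n{\left(Z \right)} = \frac{11}{Z}$
$F{\left(M,o \right)} = 5$
$r{\left(-5,-11 \right)} n{\left(-8 \right)} + F{\left(11,5 \right)} = - 2 \frac{11}{-8} + 5 = - 2 \cdot 11 \left(- \frac{1}{8}\right) + 5 = \left(-2\right) \left(- \frac{11}{8}\right) + 5 = \frac{11}{4} + 5 = \frac{31}{4}$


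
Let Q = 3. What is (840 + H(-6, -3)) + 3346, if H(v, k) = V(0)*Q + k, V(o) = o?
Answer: 4183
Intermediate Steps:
H(v, k) = k (H(v, k) = 0*3 + k = 0 + k = k)
(840 + H(-6, -3)) + 3346 = (840 - 3) + 3346 = 837 + 3346 = 4183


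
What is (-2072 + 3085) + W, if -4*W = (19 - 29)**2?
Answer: 988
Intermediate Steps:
W = -25 (W = -(19 - 29)**2/4 = -1/4*(-10)**2 = -1/4*100 = -25)
(-2072 + 3085) + W = (-2072 + 3085) - 25 = 1013 - 25 = 988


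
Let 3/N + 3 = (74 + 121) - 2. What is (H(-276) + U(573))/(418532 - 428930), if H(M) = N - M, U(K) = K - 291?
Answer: -35341/658540 ≈ -0.053666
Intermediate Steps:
N = 3/190 (N = 3/(-3 + ((74 + 121) - 2)) = 3/(-3 + (195 - 2)) = 3/(-3 + 193) = 3/190 ≈ 0.015789)
U(K) = -291 + K
H(M) = 3/190 - M
(H(-276) + U(573))/(418532 - 428930) = ((3/190 - 1*(-276)) + (-291 + 573))/(418532 - 428930) = ((3/190 + 276) + 282)/(-10398) = (52443/190 + 282)*(-1/10398) = (106023/190)*(-1/10398) = -35341/658540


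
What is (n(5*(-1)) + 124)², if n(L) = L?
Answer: 14161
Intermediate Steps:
(n(5*(-1)) + 124)² = (5*(-1) + 124)² = (-5 + 124)² = 119² = 14161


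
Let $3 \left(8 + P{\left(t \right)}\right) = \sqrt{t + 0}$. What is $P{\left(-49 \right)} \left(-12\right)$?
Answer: $96 - 28 i \approx 96.0 - 28.0 i$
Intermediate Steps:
$P{\left(t \right)} = -8 + \frac{\sqrt{t}}{3}$ ($P{\left(t \right)} = -8 + \frac{\sqrt{t + 0}}{3} = -8 + \frac{\sqrt{t}}{3}$)
$P{\left(-49 \right)} \left(-12\right) = \left(-8 + \frac{\sqrt{-49}}{3}\right) \left(-12\right) = \left(-8 + \frac{7 i}{3}\right) \left(-12\right) = 96 - 28 i$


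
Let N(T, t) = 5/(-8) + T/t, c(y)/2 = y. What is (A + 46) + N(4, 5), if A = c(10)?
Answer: 2647/40 ≈ 66.175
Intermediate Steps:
c(y) = 2*y
A = 20 (A = 2*10 = 20)
N(T, t) = -5/8 + T/t (N(T, t) = 5*(-⅛) + T/t = -5/8 + T/t)
(A + 46) + N(4, 5) = (20 + 46) + (-5/8 + 4/5) = 66 + (-5/8 + 4*(⅕)) = 66 + (-5/8 + ⅘) = 66 + 7/40 = 2647/40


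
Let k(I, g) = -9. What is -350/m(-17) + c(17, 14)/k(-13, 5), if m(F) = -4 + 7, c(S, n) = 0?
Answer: -350/3 ≈ -116.67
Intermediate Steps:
m(F) = 3
-350/m(-17) + c(17, 14)/k(-13, 5) = -350/3 + 0/(-9) = -350*⅓ + 0*(-⅑) = -350/3 + 0 = -350/3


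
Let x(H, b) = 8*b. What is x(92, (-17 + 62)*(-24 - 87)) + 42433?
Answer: 2473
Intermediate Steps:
x(92, (-17 + 62)*(-24 - 87)) + 42433 = 8*((-17 + 62)*(-24 - 87)) + 42433 = 8*(45*(-111)) + 42433 = 8*(-4995) + 42433 = -39960 + 42433 = 2473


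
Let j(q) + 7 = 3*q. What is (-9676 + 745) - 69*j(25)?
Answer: -13623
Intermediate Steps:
j(q) = -7 + 3*q
(-9676 + 745) - 69*j(25) = (-9676 + 745) - 69*(-7 + 3*25) = -8931 - 69*(-7 + 75) = -8931 - 69*68 = -8931 - 1*4692 = -8931 - 4692 = -13623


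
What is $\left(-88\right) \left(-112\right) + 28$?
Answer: $9884$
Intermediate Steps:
$\left(-88\right) \left(-112\right) + 28 = 9856 + 28 = 9884$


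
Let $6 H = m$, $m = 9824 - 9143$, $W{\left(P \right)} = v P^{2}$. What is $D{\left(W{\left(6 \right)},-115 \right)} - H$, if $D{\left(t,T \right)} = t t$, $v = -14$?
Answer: $\frac{507805}{2} \approx 2.539 \cdot 10^{5}$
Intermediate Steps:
$W{\left(P \right)} = - 14 P^{2}$
$m = 681$
$H = \frac{227}{2}$ ($H = \frac{1}{6} \cdot 681 = \frac{227}{2} \approx 113.5$)
$D{\left(t,T \right)} = t^{2}$
$D{\left(W{\left(6 \right)},-115 \right)} - H = \left(- 14 \cdot 6^{2}\right)^{2} - \frac{227}{2} = \left(\left(-14\right) 36\right)^{2} - \frac{227}{2} = \left(-504\right)^{2} - \frac{227}{2} = 254016 - \frac{227}{2} = \frac{507805}{2}$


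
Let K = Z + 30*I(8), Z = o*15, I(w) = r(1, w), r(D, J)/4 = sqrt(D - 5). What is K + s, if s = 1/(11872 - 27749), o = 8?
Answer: 1905239/15877 + 240*I ≈ 120.0 + 240.0*I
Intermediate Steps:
r(D, J) = 4*sqrt(-5 + D) (r(D, J) = 4*sqrt(D - 5) = 4*sqrt(-5 + D))
I(w) = 8*I (I(w) = 4*sqrt(-5 + 1) = 4*sqrt(-4) = 4*(2*I) = 8*I)
Z = 120 (Z = 8*15 = 120)
s = -1/15877 (s = 1/(-15877) = -1/15877 ≈ -6.2984e-5)
K = 120 + 240*I (K = 120 + 30*(8*I) = 120 + 240*I ≈ 120.0 + 240.0*I)
K + s = (120 + 240*I) - 1/15877 = 1905239/15877 + 240*I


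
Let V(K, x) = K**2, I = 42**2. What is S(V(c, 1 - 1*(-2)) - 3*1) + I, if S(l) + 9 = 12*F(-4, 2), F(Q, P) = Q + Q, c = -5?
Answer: 1659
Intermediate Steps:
I = 1764
F(Q, P) = 2*Q
S(l) = -105 (S(l) = -9 + 12*(2*(-4)) = -9 + 12*(-8) = -9 - 96 = -105)
S(V(c, 1 - 1*(-2)) - 3*1) + I = -105 + 1764 = 1659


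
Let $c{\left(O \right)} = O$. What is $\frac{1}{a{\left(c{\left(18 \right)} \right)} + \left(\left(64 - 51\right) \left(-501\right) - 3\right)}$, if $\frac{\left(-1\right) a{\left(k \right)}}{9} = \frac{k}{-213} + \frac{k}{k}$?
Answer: $- \frac{71}{463221} \approx -0.00015327$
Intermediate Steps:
$a{\left(k \right)} = -9 + \frac{3 k}{71}$ ($a{\left(k \right)} = - 9 \left(\frac{k}{-213} + \frac{k}{k}\right) = - 9 \left(k \left(- \frac{1}{213}\right) + 1\right) = - 9 \left(- \frac{k}{213} + 1\right) = - 9 \left(1 - \frac{k}{213}\right) = -9 + \frac{3 k}{71}$)
$\frac{1}{a{\left(c{\left(18 \right)} \right)} + \left(\left(64 - 51\right) \left(-501\right) - 3\right)} = \frac{1}{\left(-9 + \frac{3}{71} \cdot 18\right) + \left(\left(64 - 51\right) \left(-501\right) - 3\right)} = \frac{1}{\left(-9 + \frac{54}{71}\right) + \left(\left(64 - 51\right) \left(-501\right) - 3\right)} = \frac{1}{- \frac{585}{71} + \left(13 \left(-501\right) - 3\right)} = \frac{1}{- \frac{585}{71} - 6516} = \frac{1}{- \frac{463221}{71}} = - \frac{71}{463221}$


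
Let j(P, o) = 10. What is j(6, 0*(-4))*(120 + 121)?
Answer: 2410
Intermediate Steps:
j(6, 0*(-4))*(120 + 121) = 10*(120 + 121) = 10*241 = 2410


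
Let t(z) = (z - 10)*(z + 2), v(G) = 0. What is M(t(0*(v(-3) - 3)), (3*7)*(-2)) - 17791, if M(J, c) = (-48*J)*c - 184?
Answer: -58295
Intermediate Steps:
t(z) = (-10 + z)*(2 + z)
M(J, c) = -184 - 48*J*c (M(J, c) = -48*J*c - 184 = -184 - 48*J*c)
M(t(0*(v(-3) - 3)), (3*7)*(-2)) - 17791 = (-184 - 48*(-20 + (0*(0 - 3))² - 0*(0 - 3))*(3*7)*(-2)) - 17791 = (-184 - 48*(-20 + (0*(-3))² - 0*(-3))*21*(-2)) - 17791 = (-184 - 48*(-20 + 0² - 8*0)*(-42)) - 17791 = (-184 - 48*(-20 + 0 + 0)*(-42)) - 17791 = (-184 - 48*(-20)*(-42)) - 17791 = (-184 - 40320) - 17791 = -40504 - 17791 = -58295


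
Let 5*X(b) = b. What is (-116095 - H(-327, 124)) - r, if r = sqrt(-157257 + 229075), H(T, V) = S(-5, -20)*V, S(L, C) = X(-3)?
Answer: -580103/5 - sqrt(71818) ≈ -1.1629e+5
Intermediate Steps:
X(b) = b/5
S(L, C) = -3/5 (S(L, C) = (1/5)*(-3) = -3/5)
H(T, V) = -3*V/5
r = sqrt(71818) ≈ 267.99
(-116095 - H(-327, 124)) - r = (-116095 - (-3)*124/5) - sqrt(71818) = (-116095 - 1*(-372/5)) - sqrt(71818) = (-116095 + 372/5) - sqrt(71818) = -580103/5 - sqrt(71818)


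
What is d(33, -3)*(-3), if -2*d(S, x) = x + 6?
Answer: 9/2 ≈ 4.5000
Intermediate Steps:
d(S, x) = -3 - x/2 (d(S, x) = -(x + 6)/2 = -(6 + x)/2 = -3 - x/2)
d(33, -3)*(-3) = (-3 - ½*(-3))*(-3) = (-3 + 3/2)*(-3) = -3/2*(-3) = 9/2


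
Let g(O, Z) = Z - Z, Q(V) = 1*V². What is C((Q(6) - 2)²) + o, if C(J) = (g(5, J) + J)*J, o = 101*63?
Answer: 1342699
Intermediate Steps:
Q(V) = V²
o = 6363
g(O, Z) = 0
C(J) = J² (C(J) = (0 + J)*J = J*J = J²)
C((Q(6) - 2)²) + o = ((6² - 2)²)² + 6363 = ((36 - 2)²)² + 6363 = (34²)² + 6363 = 1156² + 6363 = 1336336 + 6363 = 1342699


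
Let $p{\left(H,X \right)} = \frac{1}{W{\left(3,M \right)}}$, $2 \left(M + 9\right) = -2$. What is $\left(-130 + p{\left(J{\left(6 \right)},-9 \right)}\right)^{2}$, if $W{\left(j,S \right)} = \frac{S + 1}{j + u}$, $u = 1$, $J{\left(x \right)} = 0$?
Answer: $\frac{1378276}{81} \approx 17016.0$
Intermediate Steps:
$M = -10$ ($M = -9 + \frac{1}{2} \left(-2\right) = -9 - 1 = -10$)
$W{\left(j,S \right)} = \frac{1 + S}{1 + j}$ ($W{\left(j,S \right)} = \frac{S + 1}{j + 1} = \frac{1 + S}{1 + j}$)
$p{\left(H,X \right)} = - \frac{4}{9}$ ($p{\left(H,X \right)} = \frac{1}{\frac{1}{1 + 3} \left(1 - 10\right)} = \frac{1}{\frac{1}{4} \left(-9\right)} = \frac{1}{- \frac{9}{4}} = - \frac{4}{9}$)
$\left(-130 + p{\left(J{\left(6 \right)},-9 \right)}\right)^{2} = \left(-130 - \frac{4}{9}\right)^{2} = \left(- \frac{1174}{9}\right)^{2} = \frac{1378276}{81}$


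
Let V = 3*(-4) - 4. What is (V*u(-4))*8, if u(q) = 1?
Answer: -128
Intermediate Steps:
V = -16 (V = -12 - 4 = -16)
(V*u(-4))*8 = -16*1*8 = -16*8 = -128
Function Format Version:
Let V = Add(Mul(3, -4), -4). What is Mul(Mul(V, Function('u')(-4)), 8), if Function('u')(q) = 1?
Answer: -128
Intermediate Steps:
V = -16 (V = Add(-12, -4) = -16)
Mul(Mul(V, Function('u')(-4)), 8) = Mul(Mul(-16, 1), 8) = Mul(-16, 8) = -128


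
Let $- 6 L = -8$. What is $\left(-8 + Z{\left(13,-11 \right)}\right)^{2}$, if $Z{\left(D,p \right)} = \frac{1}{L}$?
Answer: $\frac{841}{16} \approx 52.563$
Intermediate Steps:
$L = \frac{4}{3}$ ($L = \left(- \frac{1}{6}\right) \left(-8\right) = \frac{4}{3} \approx 1.3333$)
$Z{\left(D,p \right)} = \frac{3}{4}$ ($Z{\left(D,p \right)} = \frac{1}{\frac{4}{3}} = \frac{3}{4}$)
$\left(-8 + Z{\left(13,-11 \right)}\right)^{2} = \left(-8 + \frac{3}{4}\right)^{2} = \left(- \frac{29}{4}\right)^{2} = \frac{841}{16}$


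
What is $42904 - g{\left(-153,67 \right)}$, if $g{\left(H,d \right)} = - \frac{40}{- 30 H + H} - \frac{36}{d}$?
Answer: $\frac{12754620628}{297279} \approx 42905.0$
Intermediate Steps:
$g{\left(H,d \right)} = - \frac{36}{d} + \frac{40}{29 H}$ ($g{\left(H,d \right)} = - \frac{40}{\left(-29\right) H} - \frac{36}{d} = - 40 \left(- \frac{1}{29 H}\right) - \frac{36}{d} = \frac{40}{29 H} - \frac{36}{d} = - \frac{36}{d} + \frac{40}{29 H}$)
$42904 - g{\left(-153,67 \right)} = 42904 - \left(- \frac{36}{67} + \frac{40}{29 \left(-153\right)}\right) = 42904 - \left(\left(-36\right) \frac{1}{67} + \frac{40}{29} \left(- \frac{1}{153}\right)\right) = 42904 - \left(- \frac{36}{67} - \frac{40}{4437}\right) = 42904 - - \frac{162412}{297279} = 42904 + \frac{162412}{297279} = \frac{12754620628}{297279}$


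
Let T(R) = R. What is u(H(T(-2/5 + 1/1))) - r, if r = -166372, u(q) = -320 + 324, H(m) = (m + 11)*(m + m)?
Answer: 166376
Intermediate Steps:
H(m) = 2*m*(11 + m) (H(m) = (11 + m)*(2*m) = 2*m*(11 + m))
u(q) = 4
u(H(T(-2/5 + 1/1))) - r = 4 - 1*(-166372) = 4 + 166372 = 166376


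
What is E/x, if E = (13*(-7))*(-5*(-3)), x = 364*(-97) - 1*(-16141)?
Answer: 455/6389 ≈ 0.071216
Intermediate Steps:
x = -19167 (x = -35308 + 16141 = -19167)
E = -1365 (E = -91*15 = -1365)
E/x = -1365/(-19167) = -1365*(-1/19167) = 455/6389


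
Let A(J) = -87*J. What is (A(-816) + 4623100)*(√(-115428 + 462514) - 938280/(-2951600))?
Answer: 55054658022/36895 + 4694092*√347086 ≈ 2.7670e+9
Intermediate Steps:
(A(-816) + 4623100)*(√(-115428 + 462514) - 938280/(-2951600)) = (-87*(-816) + 4623100)*(√(-115428 + 462514) - 938280/(-2951600)) = (70992 + 4623100)*(√347086 - 938280*(-1/2951600)) = 4694092*(√347086 + 23457/73790) = 4694092*(23457/73790 + √347086) = 55054658022/36895 + 4694092*√347086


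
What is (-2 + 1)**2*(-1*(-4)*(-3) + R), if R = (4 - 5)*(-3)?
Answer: -9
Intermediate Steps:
R = 3 (R = -1*(-3) = 3)
(-2 + 1)**2*(-1*(-4)*(-3) + R) = (-2 + 1)**2*(-1*(-4)*(-3) + 3) = (-1)**2*(4*(-3) + 3) = 1*(-12 + 3) = 1*(-9) = -9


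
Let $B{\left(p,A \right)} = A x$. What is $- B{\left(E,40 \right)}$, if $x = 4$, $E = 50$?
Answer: $-160$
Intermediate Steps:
$B{\left(p,A \right)} = 4 A$ ($B{\left(p,A \right)} = A 4 = 4 A$)
$- B{\left(E,40 \right)} = - 4 \cdot 40 = \left(-1\right) 160 = -160$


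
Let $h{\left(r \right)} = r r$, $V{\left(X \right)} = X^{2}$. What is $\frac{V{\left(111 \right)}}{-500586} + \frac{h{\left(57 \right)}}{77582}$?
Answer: $\frac{55876341}{3236371921} \approx 0.017265$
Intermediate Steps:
$h{\left(r \right)} = r^{2}$
$\frac{V{\left(111 \right)}}{-500586} + \frac{h{\left(57 \right)}}{77582} = \frac{111^{2}}{-500586} + \frac{57^{2}}{77582} = 12321 \left(- \frac{1}{500586}\right) + 3249 \cdot \frac{1}{77582} = - \frac{4107}{166862} + \frac{3249}{77582} = \frac{55876341}{3236371921}$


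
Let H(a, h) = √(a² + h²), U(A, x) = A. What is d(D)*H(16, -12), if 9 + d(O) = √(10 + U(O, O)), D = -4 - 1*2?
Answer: -140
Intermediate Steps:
D = -6 (D = -4 - 2 = -6)
d(O) = -9 + √(10 + O)
d(D)*H(16, -12) = (-9 + √(10 - 6))*√(16² + (-12)²) = (-9 + √4)*√(256 + 144) = (-9 + 2)*√400 = -7*20 = -140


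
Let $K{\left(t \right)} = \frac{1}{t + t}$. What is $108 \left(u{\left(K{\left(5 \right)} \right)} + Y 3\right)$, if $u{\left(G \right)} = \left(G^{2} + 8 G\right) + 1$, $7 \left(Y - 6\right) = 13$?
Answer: $\frac{479709}{175} \approx 2741.2$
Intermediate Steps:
$K{\left(t \right)} = \frac{1}{2 t}$
$Y = \frac{55}{7}$ ($Y = 6 + \frac{1}{7} \cdot 13 = 6 + \frac{13}{7} = \frac{55}{7} \approx 7.8571$)
$u{\left(G \right)} = 1 + G^{2} + 8 G$
$108 \left(u{\left(K{\left(5 \right)} \right)} + Y 3\right) = 108 \left(\left(1 + \left(\frac{1}{2 \cdot 5}\right)^{2} + 8 \frac{1}{2 \cdot 5}\right) + \frac{55}{7} \cdot 3\right) = 108 \left(\left(1 + \left(\frac{1}{2} \cdot \frac{1}{5}\right)^{2} + 8 \cdot \frac{1}{2} \cdot \frac{1}{5}\right) + \frac{165}{7}\right) = 108 \left(\left(1 + \left(\frac{1}{10}\right)^{2} + 8 \cdot \frac{1}{10}\right) + \frac{165}{7}\right) = 108 \left(\left(1 + \frac{1}{100} + \frac{4}{5}\right) + \frac{165}{7}\right) = 108 \left(\frac{181}{100} + \frac{165}{7}\right) = 108 \cdot \frac{17767}{700} = \frac{479709}{175}$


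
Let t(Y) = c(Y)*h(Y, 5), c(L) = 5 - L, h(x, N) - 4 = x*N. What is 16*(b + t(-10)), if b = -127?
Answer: -13072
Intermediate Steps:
h(x, N) = 4 + N*x (h(x, N) = 4 + x*N = 4 + N*x)
t(Y) = (4 + 5*Y)*(5 - Y) (t(Y) = (5 - Y)*(4 + 5*Y) = (4 + 5*Y)*(5 - Y))
16*(b + t(-10)) = 16*(-127 - (-5 - 10)*(4 + 5*(-10))) = 16*(-127 - 1*(-15)*(4 - 50)) = 16*(-127 - 1*(-15)*(-46)) = 16*(-127 - 690) = 16*(-817) = -13072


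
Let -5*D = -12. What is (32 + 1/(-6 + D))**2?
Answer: 326041/324 ≈ 1006.3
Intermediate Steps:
D = 12/5 (D = -1/5*(-12) = 12/5 ≈ 2.4000)
(32 + 1/(-6 + D))**2 = (32 + 1/(-6 + 12/5))**2 = (32 + 1/(-18/5))**2 = (32 - 5/18)**2 = (571/18)**2 = 326041/324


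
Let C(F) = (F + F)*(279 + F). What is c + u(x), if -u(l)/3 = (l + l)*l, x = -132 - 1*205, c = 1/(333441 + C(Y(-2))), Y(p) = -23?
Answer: -219187034309/321665 ≈ -6.8141e+5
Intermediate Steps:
C(F) = 2*F*(279 + F) (C(F) = (2*F)*(279 + F) = 2*F*(279 + F))
c = 1/321665 (c = 1/(333441 + 2*(-23)*(279 - 23)) = 1/(333441 + 2*(-23)*256) = 1/(333441 - 11776) = 1/321665 ≈ 3.1088e-6)
x = -337 (x = -132 - 205 = -337)
u(l) = -6*l² (u(l) = -3*(l + l)*l = -3*2*l*l = -6*l²)
c + u(x) = 1/321665 - 6*(-337)² = 1/321665 - 6*113569 = 1/321665 - 681414 = -219187034309/321665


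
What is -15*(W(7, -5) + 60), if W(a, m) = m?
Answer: -825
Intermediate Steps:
-15*(W(7, -5) + 60) = -15*(-5 + 60) = -15*55 = -825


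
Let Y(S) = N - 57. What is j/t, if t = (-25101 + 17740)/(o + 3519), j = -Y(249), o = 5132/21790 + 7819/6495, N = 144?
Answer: 288975649414/6945155027 ≈ 41.608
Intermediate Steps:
o = 4074167/2830521 (o = 5132*(1/21790) + 7819*(1/6495) = 2566/10895 + 7819/6495 = 4074167/2830521 ≈ 1.4394)
Y(S) = 87 (Y(S) = 144 - 57 = 87)
j = -87 (j = -1*87 = -87)
t = -20835465081/9964677566 (t = (-25101 + 17740)/(4074167/2830521 + 3519) = -7361/9964677566/2830521 = -7361*2830521/9964677566 = -20835465081/9964677566 ≈ -2.0909)
j/t = -87/(-20835465081/9964677566) = -87*(-9964677566/20835465081) = 288975649414/6945155027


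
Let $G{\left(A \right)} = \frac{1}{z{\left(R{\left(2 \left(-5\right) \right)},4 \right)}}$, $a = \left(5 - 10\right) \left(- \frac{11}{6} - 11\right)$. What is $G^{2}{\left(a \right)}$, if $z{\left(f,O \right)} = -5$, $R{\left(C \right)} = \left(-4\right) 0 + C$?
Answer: $\frac{1}{25} \approx 0.04$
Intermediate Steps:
$R{\left(C \right)} = C$ ($R{\left(C \right)} = 0 + C = C$)
$a = \frac{385}{6}$ ($a = - 5 \left(\left(-11\right) \frac{1}{6} - 11\right) = - 5 \left(- \frac{11}{6} - 11\right) = \left(-5\right) \left(- \frac{77}{6}\right) = \frac{385}{6} \approx 64.167$)
$G{\left(A \right)} = - \frac{1}{5}$ ($G{\left(A \right)} = \frac{1}{-5} = - \frac{1}{5}$)
$G^{2}{\left(a \right)} = \left(- \frac{1}{5}\right)^{2} = \frac{1}{25}$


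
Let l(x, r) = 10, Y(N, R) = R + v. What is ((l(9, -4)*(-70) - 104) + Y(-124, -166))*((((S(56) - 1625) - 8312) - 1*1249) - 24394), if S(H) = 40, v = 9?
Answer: 34153940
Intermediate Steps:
Y(N, R) = 9 + R (Y(N, R) = R + 9 = 9 + R)
((l(9, -4)*(-70) - 104) + Y(-124, -166))*((((S(56) - 1625) - 8312) - 1*1249) - 24394) = ((10*(-70) - 104) + (9 - 166))*((((40 - 1625) - 8312) - 1*1249) - 24394) = ((-700 - 104) - 157)*(((-1585 - 8312) - 1249) - 24394) = (-804 - 157)*((-9897 - 1249) - 24394) = -961*(-11146 - 24394) = -961*(-35540) = 34153940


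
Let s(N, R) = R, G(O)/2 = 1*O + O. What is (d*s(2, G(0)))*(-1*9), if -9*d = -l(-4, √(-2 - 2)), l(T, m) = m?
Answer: 0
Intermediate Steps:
G(O) = 4*O (G(O) = 2*(1*O + O) = 2*(O + O) = 2*(2*O) = 4*O)
d = 2*I/9 (d = -(-1)*√(-2 - 2)/9 = -(-1)*√(-4)/9 = -(-1)*2*I/9 = -(-2)*I/9 = 2*I/9 ≈ 0.22222*I)
(d*s(2, G(0)))*(-1*9) = ((2*I/9)*(4*0))*(-1*9) = ((2*I/9)*0)*(-9) = 0*(-9) = 0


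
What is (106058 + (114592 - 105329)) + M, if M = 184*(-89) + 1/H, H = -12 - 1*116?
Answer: 12664959/128 ≈ 98945.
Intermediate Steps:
H = -128 (H = -12 - 116 = -128)
M = -2096129/128 (M = 184*(-89) + 1/(-128) = -16376 - 1/128 = -2096129/128 ≈ -16376.)
(106058 + (114592 - 105329)) + M = (106058 + (114592 - 105329)) - 2096129/128 = (106058 + 9263) - 2096129/128 = 115321 - 2096129/128 = 12664959/128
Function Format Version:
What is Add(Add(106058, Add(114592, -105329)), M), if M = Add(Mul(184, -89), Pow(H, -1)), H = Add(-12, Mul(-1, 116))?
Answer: Rational(12664959, 128) ≈ 98945.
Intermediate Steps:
H = -128 (H = Add(-12, -116) = -128)
M = Rational(-2096129, 128) (M = Add(Mul(184, -89), Pow(-128, -1)) = Add(-16376, Rational(-1, 128)) = Rational(-2096129, 128) ≈ -16376.)
Add(Add(106058, Add(114592, -105329)), M) = Add(Add(106058, Add(114592, -105329)), Rational(-2096129, 128)) = Add(Add(106058, 9263), Rational(-2096129, 128)) = Add(115321, Rational(-2096129, 128)) = Rational(12664959, 128)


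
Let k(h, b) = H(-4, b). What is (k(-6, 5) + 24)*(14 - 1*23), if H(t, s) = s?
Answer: -261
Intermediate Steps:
k(h, b) = b
(k(-6, 5) + 24)*(14 - 1*23) = (5 + 24)*(14 - 1*23) = 29*(14 - 23) = 29*(-9) = -261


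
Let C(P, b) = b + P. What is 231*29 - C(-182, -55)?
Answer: 6936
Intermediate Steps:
C(P, b) = P + b
231*29 - C(-182, -55) = 231*29 - (-182 - 55) = 6699 - 1*(-237) = 6699 + 237 = 6936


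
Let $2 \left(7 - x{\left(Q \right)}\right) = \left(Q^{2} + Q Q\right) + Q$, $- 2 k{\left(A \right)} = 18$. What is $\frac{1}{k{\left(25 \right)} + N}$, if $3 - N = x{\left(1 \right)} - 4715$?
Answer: $\frac{2}{9407} \approx 0.00021261$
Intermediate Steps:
$k{\left(A \right)} = -9$ ($k{\left(A \right)} = \left(- \frac{1}{2}\right) 18 = -9$)
$x{\left(Q \right)} = 7 - Q^{2} - \frac{Q}{2}$ ($x{\left(Q \right)} = 7 - \frac{\left(Q^{2} + Q Q\right) + Q}{2} = 7 - \frac{\left(Q^{2} + Q^{2}\right) + Q}{2} = 7 - \frac{2 Q^{2} + Q}{2} = 7 - \frac{Q + 2 Q^{2}}{2} = 7 - \left(Q^{2} + \frac{Q}{2}\right) = 7 - Q^{2} - \frac{Q}{2}$)
$N = \frac{9425}{2}$ ($N = 3 - \left(\left(7 - 1^{2} - \frac{1}{2}\right) - 4715\right) = 3 - \left(\left(7 - 1 - \frac{1}{2}\right) - 4715\right) = 3 - \left(\frac{11}{2} - 4715\right) = 3 - - \frac{9419}{2} = 3 + \frac{9419}{2} = \frac{9425}{2} \approx 4712.5$)
$\frac{1}{k{\left(25 \right)} + N} = \frac{1}{-9 + \frac{9425}{2}} = \frac{1}{\frac{9407}{2}} = \frac{2}{9407}$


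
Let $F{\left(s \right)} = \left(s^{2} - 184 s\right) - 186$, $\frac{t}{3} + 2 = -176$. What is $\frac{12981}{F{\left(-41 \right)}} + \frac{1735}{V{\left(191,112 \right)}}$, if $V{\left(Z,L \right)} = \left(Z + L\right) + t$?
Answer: $- \frac{4228018}{696003} \approx -6.0747$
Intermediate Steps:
$t = -534$ ($t = -6 + 3 \left(-176\right) = -6 - 528 = -534$)
$F{\left(s \right)} = -186 + s^{2} - 184 s$
$V{\left(Z,L \right)} = -534 + L + Z$ ($V{\left(Z,L \right)} = \left(Z + L\right) - 534 = \left(L + Z\right) - 534 = -534 + L + Z$)
$\frac{12981}{F{\left(-41 \right)}} + \frac{1735}{V{\left(191,112 \right)}} = \frac{12981}{-186 + \left(-41\right)^{2} - -7544} + \frac{1735}{-534 + 112 + 191} = \frac{12981}{-186 + 1681 + 7544} + \frac{1735}{-231} = \frac{12981}{9039} + 1735 \left(- \frac{1}{231}\right) = 12981 \cdot \frac{1}{9039} - \frac{1735}{231} = \frac{4327}{3013} - \frac{1735}{231} = - \frac{4228018}{696003}$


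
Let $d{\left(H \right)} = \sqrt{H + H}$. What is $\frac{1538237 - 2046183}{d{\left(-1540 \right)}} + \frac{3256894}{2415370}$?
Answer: $\frac{1628447}{1207685} + \frac{253973 i \sqrt{770}}{770} \approx 1.3484 + 9152.5 i$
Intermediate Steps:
$d{\left(H \right)} = \sqrt{2} \sqrt{H}$ ($d{\left(H \right)} = \sqrt{2 H} = \sqrt{2} \sqrt{H}$)
$\frac{1538237 - 2046183}{d{\left(-1540 \right)}} + \frac{3256894}{2415370} = \frac{1538237 - 2046183}{\sqrt{2} \sqrt{-1540}} + \frac{3256894}{2415370} = - \frac{507946}{\sqrt{2} \cdot 2 i \sqrt{385}} + 3256894 \cdot \frac{1}{2415370} = - \frac{507946}{2 i \sqrt{770}} + \frac{1628447}{1207685} = - 507946 \left(- \frac{i \sqrt{770}}{1540}\right) + \frac{1628447}{1207685} = \frac{253973 i \sqrt{770}}{770} + \frac{1628447}{1207685} = \frac{1628447}{1207685} + \frac{253973 i \sqrt{770}}{770}$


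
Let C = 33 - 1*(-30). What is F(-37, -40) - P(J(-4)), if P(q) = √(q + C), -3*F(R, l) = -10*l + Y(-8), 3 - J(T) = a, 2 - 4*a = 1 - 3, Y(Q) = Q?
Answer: -392/3 - √65 ≈ -138.73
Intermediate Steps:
a = 1 (a = ½ - (1 - 3)/4 = ½ - ¼*(-2) = ½ + ½ = 1)
J(T) = 2 (J(T) = 3 - 1*1 = 3 - 1 = 2)
C = 63 (C = 33 + 30 = 63)
F(R, l) = 8/3 + 10*l/3 (F(R, l) = -(-10*l - 8)/3 = -(-8 - 10*l)/3 = 8/3 + 10*l/3)
P(q) = √(63 + q) (P(q) = √(q + 63) = √(63 + q))
F(-37, -40) - P(J(-4)) = (8/3 + (10/3)*(-40)) - √(63 + 2) = (8/3 - 400/3) - √65 = -392/3 - √65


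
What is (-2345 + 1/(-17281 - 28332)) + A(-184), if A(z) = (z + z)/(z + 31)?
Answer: -16348474774/6978789 ≈ -2342.6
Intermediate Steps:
A(z) = 2*z/(31 + z) (A(z) = (2*z)/(31 + z) = 2*z/(31 + z))
(-2345 + 1/(-17281 - 28332)) + A(-184) = (-2345 + 1/(-17281 - 28332)) + 2*(-184)/(31 - 184) = (-2345 + 1/(-45613)) + 2*(-184)/(-153) = (-2345 - 1/45613) + 2*(-184)*(-1/153) = -106962486/45613 + 368/153 = -16348474774/6978789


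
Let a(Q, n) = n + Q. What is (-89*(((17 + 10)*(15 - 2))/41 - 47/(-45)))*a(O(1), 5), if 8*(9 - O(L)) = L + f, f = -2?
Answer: -89115077/7380 ≈ -12075.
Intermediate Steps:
O(L) = 37/4 - L/8 (O(L) = 9 - (L - 2)/8 = 9 - (-2 + L)/8 = 9 + (¼ - L/8) = 37/4 - L/8)
a(Q, n) = Q + n
(-89*(((17 + 10)*(15 - 2))/41 - 47/(-45)))*a(O(1), 5) = (-89*(((17 + 10)*(15 - 2))/41 - 47/(-45)))*((37/4 - ⅛*1) + 5) = (-89*((27*13)*(1/41) - 47*(-1/45)))*((37/4 - ⅛) + 5) = (-89*(351*(1/41) + 47/45))*(73/8 + 5) = -89*(351/41 + 47/45)*(113/8) = -89*17722/1845*(113/8) = -1577258/1845*113/8 = -89115077/7380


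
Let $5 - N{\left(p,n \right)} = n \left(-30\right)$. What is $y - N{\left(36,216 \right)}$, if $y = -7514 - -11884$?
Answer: $-2115$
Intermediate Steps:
$N{\left(p,n \right)} = 5 + 30 n$ ($N{\left(p,n \right)} = 5 - n \left(-30\right) = 5 - - 30 n = 5 + 30 n$)
$y = 4370$ ($y = -7514 + 11884 = 4370$)
$y - N{\left(36,216 \right)} = 4370 - \left(5 + 30 \cdot 216\right) = 4370 - \left(5 + 6480\right) = 4370 - 6485 = -2115$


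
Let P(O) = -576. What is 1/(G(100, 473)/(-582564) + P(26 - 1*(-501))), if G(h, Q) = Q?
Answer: -13548/7803659 ≈ -0.0017361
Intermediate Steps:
1/(G(100, 473)/(-582564) + P(26 - 1*(-501))) = 1/(473/(-582564) - 576) = 1/(473*(-1/582564) - 576) = 1/(-11/13548 - 576) = 1/(-7803659/13548) = -13548/7803659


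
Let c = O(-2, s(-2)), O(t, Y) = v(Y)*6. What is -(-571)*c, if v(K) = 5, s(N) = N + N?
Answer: 17130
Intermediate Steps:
s(N) = 2*N
O(t, Y) = 30 (O(t, Y) = 5*6 = 30)
c = 30
-(-571)*c = -(-571)*30 = -1*(-17130) = 17130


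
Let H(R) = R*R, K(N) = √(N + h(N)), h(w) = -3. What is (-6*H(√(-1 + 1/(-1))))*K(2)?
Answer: 12*I ≈ 12.0*I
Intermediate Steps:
K(N) = √(-3 + N) (K(N) = √(N - 3) = √(-3 + N))
H(R) = R²
(-6*H(√(-1 + 1/(-1))))*K(2) = (-6*(√(-1 + 1/(-1)))²)*√(-3 + 2) = (-6*(√(-1 - 1))²)*√(-1) = (-6*(√(-2))²)*I = (-6*(I*√2)²)*I = (-6*(-2))*I = 12*I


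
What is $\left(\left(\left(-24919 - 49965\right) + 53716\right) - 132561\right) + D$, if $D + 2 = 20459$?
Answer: $-133272$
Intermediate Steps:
$D = 20457$ ($D = -2 + 20459 = 20457$)
$\left(\left(\left(-24919 - 49965\right) + 53716\right) - 132561\right) + D = \left(\left(\left(-24919 - 49965\right) + 53716\right) - 132561\right) + 20457 = \left(\left(-74884 + 53716\right) - 132561\right) + 20457 = \left(-21168 - 132561\right) + 20457 = -153729 + 20457 = -133272$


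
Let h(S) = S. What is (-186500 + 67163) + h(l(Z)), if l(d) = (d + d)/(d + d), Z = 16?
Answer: -119336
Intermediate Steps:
l(d) = 1 (l(d) = (2*d)/((2*d)) = (2*d)*(1/(2*d)) = 1)
(-186500 + 67163) + h(l(Z)) = (-186500 + 67163) + 1 = -119337 + 1 = -119336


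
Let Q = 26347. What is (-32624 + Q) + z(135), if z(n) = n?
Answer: -6142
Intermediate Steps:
(-32624 + Q) + z(135) = (-32624 + 26347) + 135 = -6277 + 135 = -6142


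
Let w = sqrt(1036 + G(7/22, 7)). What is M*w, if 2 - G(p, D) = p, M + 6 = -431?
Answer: -437*sqrt(502238)/22 ≈ -14077.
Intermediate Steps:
M = -437 (M = -6 - 431 = -437)
G(p, D) = 2 - p
w = sqrt(502238)/22 (w = sqrt(1036 + (2 - 7/22)) = sqrt(1036 + 37/22) = sqrt(22829/22) = sqrt(502238)/22 ≈ 32.213)
M*w = -437*sqrt(502238)/22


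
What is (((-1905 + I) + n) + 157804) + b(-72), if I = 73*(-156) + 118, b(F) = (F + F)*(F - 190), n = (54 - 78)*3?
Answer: 182285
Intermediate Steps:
n = -72 (n = -24*3 = -72)
b(F) = 2*F*(-190 + F) (b(F) = (2*F)*(-190 + F) = 2*F*(-190 + F))
I = -11270 (I = -11388 + 118 = -11270)
(((-1905 + I) + n) + 157804) + b(-72) = (((-1905 - 11270) - 72) + 157804) + 2*(-72)*(-190 - 72) = ((-13175 - 72) + 157804) + 2*(-72)*(-262) = (-13247 + 157804) + 37728 = 144557 + 37728 = 182285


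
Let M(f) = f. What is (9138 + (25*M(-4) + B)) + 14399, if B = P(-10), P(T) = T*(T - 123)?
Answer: 24767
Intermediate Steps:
P(T) = T*(-123 + T)
B = 1330 (B = -10*(-123 - 10) = -10*(-133) = 1330)
(9138 + (25*M(-4) + B)) + 14399 = (9138 + (25*(-4) + 1330)) + 14399 = (9138 + (-100 + 1330)) + 14399 = (9138 + 1230) + 14399 = 10368 + 14399 = 24767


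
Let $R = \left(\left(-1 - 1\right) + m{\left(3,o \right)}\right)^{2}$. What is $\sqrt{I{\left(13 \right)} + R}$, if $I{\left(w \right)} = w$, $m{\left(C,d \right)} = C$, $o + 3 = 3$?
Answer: $\sqrt{14} \approx 3.7417$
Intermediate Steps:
$o = 0$ ($o = -3 + 3 = 0$)
$R = 1$ ($R = \left(\left(-1 - 1\right) + 3\right)^{2} = \left(-2 + 3\right)^{2} = 1^{2} = 1$)
$\sqrt{I{\left(13 \right)} + R} = \sqrt{13 + 1} = \sqrt{14}$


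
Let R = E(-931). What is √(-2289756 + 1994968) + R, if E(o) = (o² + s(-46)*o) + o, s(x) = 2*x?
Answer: 951482 + 2*I*√73697 ≈ 9.5148e+5 + 542.94*I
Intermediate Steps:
E(o) = o² - 91*o (E(o) = (o² + (2*(-46))*o) + o = (o² - 92*o) + o = o² - 91*o)
R = 951482 (R = -931*(-91 - 931) = -931*(-1022) = 951482)
√(-2289756 + 1994968) + R = √(-2289756 + 1994968) + 951482 = √(-294788) + 951482 = 2*I*√73697 + 951482 = 951482 + 2*I*√73697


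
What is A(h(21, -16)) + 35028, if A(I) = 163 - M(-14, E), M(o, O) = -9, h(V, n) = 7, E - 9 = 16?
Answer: 35200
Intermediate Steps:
E = 25 (E = 9 + 16 = 25)
A(I) = 172 (A(I) = 163 - 1*(-9) = 163 + 9 = 172)
A(h(21, -16)) + 35028 = 172 + 35028 = 35200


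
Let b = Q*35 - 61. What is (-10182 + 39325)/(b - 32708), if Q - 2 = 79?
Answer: -29143/29934 ≈ -0.97358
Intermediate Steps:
Q = 81 (Q = 2 + 79 = 81)
b = 2774 (b = 81*35 - 61 = 2835 - 61 = 2774)
(-10182 + 39325)/(b - 32708) = (-10182 + 39325)/(2774 - 32708) = 29143/(-29934) = 29143*(-1/29934) = -29143/29934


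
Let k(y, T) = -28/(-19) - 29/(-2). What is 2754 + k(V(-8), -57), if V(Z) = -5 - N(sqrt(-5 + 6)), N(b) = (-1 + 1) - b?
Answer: 105259/38 ≈ 2770.0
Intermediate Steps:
N(b) = -b (N(b) = 0 - b = -b)
V(Z) = -4 (V(Z) = -5 - (-1)*sqrt(-5 + 6) = -5 - (-1)*sqrt(1) = -5 - (-1) = -5 - 1*(-1) = -5 + 1 = -4)
k(y, T) = 607/38 (k(y, T) = -28*(-1/19) - 29*(-1/2) = 28/19 + 29/2 = 607/38)
2754 + k(V(-8), -57) = 2754 + 607/38 = 105259/38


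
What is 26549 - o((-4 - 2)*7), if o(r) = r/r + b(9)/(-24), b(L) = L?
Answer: 212387/8 ≈ 26548.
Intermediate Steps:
o(r) = 5/8 (o(r) = r/r + 9/(-24) = 1 + 9*(-1/24) = 1 - 3/8 = 5/8)
26549 - o((-4 - 2)*7) = 26549 - 1*5/8 = 26549 - 5/8 = 212387/8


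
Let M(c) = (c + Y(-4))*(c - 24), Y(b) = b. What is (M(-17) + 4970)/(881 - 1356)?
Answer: -5831/475 ≈ -12.276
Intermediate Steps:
M(c) = (-24 + c)*(-4 + c) (M(c) = (c - 4)*(c - 24) = (-4 + c)*(-24 + c) = (-24 + c)*(-4 + c))
(M(-17) + 4970)/(881 - 1356) = ((96 + (-17)² - 28*(-17)) + 4970)/(881 - 1356) = ((96 + 289 + 476) + 4970)/(-475) = (861 + 4970)*(-1/475) = 5831*(-1/475) = -5831/475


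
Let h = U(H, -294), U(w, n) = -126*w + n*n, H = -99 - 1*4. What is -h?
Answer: -99414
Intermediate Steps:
H = -103 (H = -99 - 4 = -103)
U(w, n) = n² - 126*w (U(w, n) = -126*w + n² = n² - 126*w)
h = 99414 (h = (-294)² - 126*(-103) = 86436 + 12978 = 99414)
-h = -1*99414 = -99414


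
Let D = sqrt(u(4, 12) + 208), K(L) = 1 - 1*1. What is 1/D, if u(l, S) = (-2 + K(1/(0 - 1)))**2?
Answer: sqrt(53)/106 ≈ 0.068680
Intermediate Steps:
K(L) = 0 (K(L) = 1 - 1 = 0)
u(l, S) = 4 (u(l, S) = (-2 + 0)**2 = (-2)**2 = 4)
D = 2*sqrt(53) (D = sqrt(4 + 208) = sqrt(212) = 2*sqrt(53) ≈ 14.560)
1/D = 1/(2*sqrt(53)) = sqrt(53)/106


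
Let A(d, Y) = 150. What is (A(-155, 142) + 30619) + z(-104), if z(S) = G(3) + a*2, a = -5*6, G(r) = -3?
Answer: 30706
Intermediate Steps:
a = -30
z(S) = -63 (z(S) = -3 - 30*2 = -3 - 60 = -63)
(A(-155, 142) + 30619) + z(-104) = (150 + 30619) - 63 = 30769 - 63 = 30706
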